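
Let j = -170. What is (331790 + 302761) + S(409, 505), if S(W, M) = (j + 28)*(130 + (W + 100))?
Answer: 543813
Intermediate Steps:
S(W, M) = -32660 - 142*W (S(W, M) = (-170 + 28)*(130 + (W + 100)) = -142*(130 + (100 + W)) = -142*(230 + W) = -32660 - 142*W)
(331790 + 302761) + S(409, 505) = (331790 + 302761) + (-32660 - 142*409) = 634551 + (-32660 - 58078) = 634551 - 90738 = 543813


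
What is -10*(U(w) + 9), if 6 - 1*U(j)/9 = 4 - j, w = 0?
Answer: -270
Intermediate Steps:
U(j) = 18 + 9*j (U(j) = 54 - 9*(4 - j) = 54 + (-36 + 9*j) = 18 + 9*j)
-10*(U(w) + 9) = -10*((18 + 9*0) + 9) = -10*((18 + 0) + 9) = -10*(18 + 9) = -10*27 = -270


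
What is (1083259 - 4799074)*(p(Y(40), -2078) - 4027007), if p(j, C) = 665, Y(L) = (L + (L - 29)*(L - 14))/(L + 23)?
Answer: 14961141998730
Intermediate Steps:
Y(L) = (L + (-29 + L)*(-14 + L))/(23 + L)
(1083259 - 4799074)*(p(Y(40), -2078) - 4027007) = (1083259 - 4799074)*(665 - 4027007) = -3715815*(-4026342) = 14961141998730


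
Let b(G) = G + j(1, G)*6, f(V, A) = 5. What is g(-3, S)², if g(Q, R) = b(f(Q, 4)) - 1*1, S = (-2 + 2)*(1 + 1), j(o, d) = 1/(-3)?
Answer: 4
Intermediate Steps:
j(o, d) = -⅓
S = 0 (S = 0*2 = 0)
b(G) = -2 + G (b(G) = G - ⅓*6 = G - 2 = -2 + G)
g(Q, R) = 2 (g(Q, R) = (-2 + 5) - 1*1 = 3 - 1 = 2)
g(-3, S)² = 2² = 4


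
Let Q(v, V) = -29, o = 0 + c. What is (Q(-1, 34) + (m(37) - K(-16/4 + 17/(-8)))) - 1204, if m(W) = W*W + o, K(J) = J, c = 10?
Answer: 1217/8 ≈ 152.13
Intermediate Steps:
o = 10 (o = 0 + 10 = 10)
m(W) = 10 + W**2 (m(W) = W*W + 10 = W**2 + 10 = 10 + W**2)
(Q(-1, 34) + (m(37) - K(-16/4 + 17/(-8)))) - 1204 = (-29 + ((10 + 37**2) - (-16/4 + 17/(-8)))) - 1204 = (-29 + ((10 + 1369) - (-16*1/4 + 17*(-1/8)))) - 1204 = (-29 + (1379 - (-4 - 17/8))) - 1204 = (-29 + (1379 - 1*(-49/8))) - 1204 = (-29 + (1379 + 49/8)) - 1204 = (-29 + 11081/8) - 1204 = 10849/8 - 1204 = 1217/8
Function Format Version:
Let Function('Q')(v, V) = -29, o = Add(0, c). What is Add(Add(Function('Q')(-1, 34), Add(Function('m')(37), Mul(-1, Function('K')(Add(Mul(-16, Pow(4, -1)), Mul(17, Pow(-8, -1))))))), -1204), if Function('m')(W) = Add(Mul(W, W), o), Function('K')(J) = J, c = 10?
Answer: Rational(1217, 8) ≈ 152.13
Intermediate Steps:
o = 10 (o = Add(0, 10) = 10)
Function('m')(W) = Add(10, Pow(W, 2)) (Function('m')(W) = Add(Mul(W, W), 10) = Add(Pow(W, 2), 10) = Add(10, Pow(W, 2)))
Add(Add(Function('Q')(-1, 34), Add(Function('m')(37), Mul(-1, Function('K')(Add(Mul(-16, Pow(4, -1)), Mul(17, Pow(-8, -1))))))), -1204) = Add(Add(-29, Add(Add(10, Pow(37, 2)), Mul(-1, Add(Mul(-16, Pow(4, -1)), Mul(17, Pow(-8, -1)))))), -1204) = Add(Add(-29, Add(Add(10, 1369), Mul(-1, Add(Mul(-16, Rational(1, 4)), Mul(17, Rational(-1, 8)))))), -1204) = Add(Add(-29, Add(1379, Mul(-1, Add(-4, Rational(-17, 8))))), -1204) = Add(Add(-29, Add(1379, Mul(-1, Rational(-49, 8)))), -1204) = Add(Add(-29, Add(1379, Rational(49, 8))), -1204) = Add(Add(-29, Rational(11081, 8)), -1204) = Add(Rational(10849, 8), -1204) = Rational(1217, 8)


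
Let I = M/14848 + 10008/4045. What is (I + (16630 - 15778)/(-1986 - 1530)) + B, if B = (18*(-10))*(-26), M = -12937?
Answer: 82380836232407/17597626880 ≈ 4681.4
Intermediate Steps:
I = 96268619/60060160 (I = -12937/14848 + 10008/4045 = 96268619/60060160 ≈ 1.6029)
B = 4680 (B = -180*(-26) = 4680)
(I + (16630 - 15778)/(-1986 - 1530)) + B = (96268619/60060160 + (16630 - 15778)/(-1986 - 1530)) + 4680 = (96268619/60060160 + 852/(-3516)) + 4680 = (96268619/60060160 + 852*(-1/3516)) + 4680 = (96268619/60060160 - 71/293) + 4680 = 23942434007/17597626880 + 4680 = 82380836232407/17597626880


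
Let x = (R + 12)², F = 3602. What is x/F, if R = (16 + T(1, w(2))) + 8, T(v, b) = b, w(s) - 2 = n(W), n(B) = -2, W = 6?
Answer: 648/1801 ≈ 0.35980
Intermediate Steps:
w(s) = 0 (w(s) = 2 - 2 = 0)
R = 24 (R = (16 + 0) + 8 = 16 + 8 = 24)
x = 1296 (x = (24 + 12)² = 36² = 1296)
x/F = 1296/3602 = 1296*(1/3602) = 648/1801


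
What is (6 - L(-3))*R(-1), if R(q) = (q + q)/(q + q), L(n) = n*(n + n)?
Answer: -12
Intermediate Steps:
L(n) = 2*n² (L(n) = n*(2*n) = 2*n²)
R(q) = 1 (R(q) = (2*q)/((2*q)) = (2*q)*(1/(2*q)) = 1)
(6 - L(-3))*R(-1) = (6 - 2*(-3)²)*1 = (6 - 2*9)*1 = (6 - 1*18)*1 = (6 - 18)*1 = -12*1 = -12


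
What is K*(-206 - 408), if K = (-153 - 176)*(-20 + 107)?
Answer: 17574522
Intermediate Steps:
K = -28623 (K = -329*87 = -28623)
K*(-206 - 408) = -28623*(-206 - 408) = -28623*(-614) = 17574522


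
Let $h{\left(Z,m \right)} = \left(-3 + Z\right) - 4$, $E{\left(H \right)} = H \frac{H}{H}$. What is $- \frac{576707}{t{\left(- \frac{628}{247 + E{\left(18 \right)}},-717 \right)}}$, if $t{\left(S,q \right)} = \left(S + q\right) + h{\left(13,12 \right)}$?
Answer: $\frac{152827355}{189043} \approx 808.43$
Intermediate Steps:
$E{\left(H \right)} = H$ ($E{\left(H \right)} = H 1 = H$)
$h{\left(Z,m \right)} = -7 + Z$
$t{\left(S,q \right)} = 6 + S + q$ ($t{\left(S,q \right)} = \left(S + q\right) + \left(-7 + 13\right) = \left(S + q\right) + 6 = 6 + S + q$)
$- \frac{576707}{t{\left(- \frac{628}{247 + E{\left(18 \right)}},-717 \right)}} = - \frac{576707}{6 - \frac{628}{247 + 18} - 717} = - \frac{576707}{6 - \frac{628}{265} - 717} = - \frac{576707}{- \frac{189043}{265}} = \left(-576707\right) \left(- \frac{265}{189043}\right) = \frac{152827355}{189043}$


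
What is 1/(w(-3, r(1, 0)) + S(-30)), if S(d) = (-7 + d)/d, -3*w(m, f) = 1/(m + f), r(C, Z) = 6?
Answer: 90/101 ≈ 0.89109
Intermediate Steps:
w(m, f) = -1/(3*(f + m)) (w(m, f) = -1/(3*(m + f)) = -1/(3*(f + m)))
S(d) = (-7 + d)/d
1/(w(-3, r(1, 0)) + S(-30)) = 1/(-1/(3*6 + 3*(-3)) + (-7 - 30)/(-30)) = 1/(-1/(18 - 9) - 1/30*(-37)) = 1/(-1/9 + 37/30) = 1/(-1*⅑ + 37/30) = 1/(-⅑ + 37/30) = 1/(101/90) = 90/101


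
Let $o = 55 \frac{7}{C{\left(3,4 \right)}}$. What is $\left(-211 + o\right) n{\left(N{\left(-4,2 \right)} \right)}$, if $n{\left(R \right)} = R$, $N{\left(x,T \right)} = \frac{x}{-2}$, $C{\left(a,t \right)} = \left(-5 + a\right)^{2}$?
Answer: $- \frac{459}{2} \approx -229.5$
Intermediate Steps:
$N{\left(x,T \right)} = - \frac{x}{2}$ ($N{\left(x,T \right)} = x \left(- \frac{1}{2}\right) = - \frac{x}{2}$)
$o = \frac{385}{4}$ ($o = 55 \frac{7}{\left(-5 + 3\right)^{2}} = 55 \frac{7}{\left(-2\right)^{2}} = 55 \cdot \frac{7}{4} = \frac{385}{4} \approx 96.25$)
$\left(-211 + o\right) n{\left(N{\left(-4,2 \right)} \right)} = \left(-211 + \frac{385}{4}\right) \left(\left(- \frac{1}{2}\right) \left(-4\right)\right) = \left(- \frac{459}{4}\right) 2 = - \frac{459}{2}$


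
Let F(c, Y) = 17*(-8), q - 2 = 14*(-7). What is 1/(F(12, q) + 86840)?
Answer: 1/86704 ≈ 1.1533e-5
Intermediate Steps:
q = -96 (q = 2 + 14*(-7) = 2 - 98 = -96)
F(c, Y) = -136
1/(F(12, q) + 86840) = 1/(-136 + 86840) = 1/86704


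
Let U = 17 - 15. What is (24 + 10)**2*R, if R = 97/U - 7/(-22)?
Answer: 620772/11 ≈ 56434.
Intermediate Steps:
U = 2
R = 537/11 (R = 97/2 - 7/(-22) = 97*(1/2) - 7*(-1/22) = 97/2 + 7/22 = 537/11 ≈ 48.818)
(24 + 10)**2*R = (24 + 10)**2*(537/11) = 34**2*(537/11) = 1156*(537/11) = 620772/11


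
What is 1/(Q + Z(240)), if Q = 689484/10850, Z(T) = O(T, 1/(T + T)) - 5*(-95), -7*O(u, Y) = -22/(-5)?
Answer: 5425/2918207 ≈ 0.0018590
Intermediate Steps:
O(u, Y) = -22/35 (O(u, Y) = -(-22)/(7*(-5)) = -(-22)*(-1)/(7*5) = -1/7*22/5 = -22/35)
Z(T) = 16603/35 (Z(T) = -22/35 - 5*(-95) = -22/35 - 1*(-475) = -22/35 + 475 = 16603/35)
Q = 344742/5425 (Q = 689484*(1/10850) = 344742/5425 ≈ 63.547)
1/(Q + Z(240)) = 1/(344742/5425 + 16603/35) = 1/(2918207/5425) = 5425/2918207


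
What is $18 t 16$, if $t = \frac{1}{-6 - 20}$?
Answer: $- \frac{144}{13} \approx -11.077$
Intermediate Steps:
$t = - \frac{1}{26}$ ($t = \frac{1}{-26} = - \frac{1}{26} \approx -0.038462$)
$18 t 16 = 18 \left(- \frac{1}{26}\right) 16 = \left(- \frac{9}{13}\right) 16 = - \frac{144}{13}$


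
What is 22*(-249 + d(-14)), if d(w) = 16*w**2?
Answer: 63514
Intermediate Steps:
22*(-249 + d(-14)) = 22*(-249 + 16*(-14)**2) = 22*(-249 + 16*196) = 22*(-249 + 3136) = 22*2887 = 63514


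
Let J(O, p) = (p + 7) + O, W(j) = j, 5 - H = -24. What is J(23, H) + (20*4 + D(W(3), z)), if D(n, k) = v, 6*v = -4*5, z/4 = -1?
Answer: 407/3 ≈ 135.67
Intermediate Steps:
H = 29 (H = 5 - 1*(-24) = 5 + 24 = 29)
z = -4 (z = 4*(-1) = -4)
v = -10/3 (v = (-4*5)/6 = (1/6)*(-20) = -10/3 ≈ -3.3333)
D(n, k) = -10/3
J(O, p) = 7 + O + p (J(O, p) = (7 + p) + O = 7 + O + p)
J(23, H) + (20*4 + D(W(3), z)) = (7 + 23 + 29) + (20*4 - 10/3) = 59 + (80 - 10/3) = 59 + 230/3 = 407/3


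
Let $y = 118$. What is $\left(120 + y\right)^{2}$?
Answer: $56644$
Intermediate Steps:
$\left(120 + y\right)^{2} = \left(120 + 118\right)^{2} = 238^{2} = 56644$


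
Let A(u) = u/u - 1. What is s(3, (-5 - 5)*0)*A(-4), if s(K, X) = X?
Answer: 0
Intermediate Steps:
A(u) = 0 (A(u) = 1 - 1 = 0)
s(3, (-5 - 5)*0)*A(-4) = ((-5 - 5)*0)*0 = -10*0*0 = 0*0 = 0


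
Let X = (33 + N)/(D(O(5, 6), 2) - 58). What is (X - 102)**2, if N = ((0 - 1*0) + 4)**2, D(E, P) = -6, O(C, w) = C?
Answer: 43256929/4096 ≈ 10561.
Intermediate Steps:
N = 16 (N = ((0 + 0) + 4)**2 = (0 + 4)**2 = 4**2 = 16)
X = -49/64 (X = (33 + 16)/(-6 - 58) = 49/(-64) = 49*(-1/64) = -49/64 ≈ -0.76563)
(X - 102)**2 = (-49/64 - 102)**2 = (-6577/64)**2 = 43256929/4096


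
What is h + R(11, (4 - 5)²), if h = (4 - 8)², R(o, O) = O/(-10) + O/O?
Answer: 169/10 ≈ 16.900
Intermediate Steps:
R(o, O) = 1 - O/10 (R(o, O) = O*(-⅒) + 1 = -O/10 + 1 = 1 - O/10)
h = 16 (h = (-4)² = 16)
h + R(11, (4 - 5)²) = 16 + (1 - (4 - 5)²/10) = 16 + (1 - ⅒*(-1)²) = 16 + (1 - ⅒*1) = 16 + (1 - ⅒) = 16 + 9/10 = 169/10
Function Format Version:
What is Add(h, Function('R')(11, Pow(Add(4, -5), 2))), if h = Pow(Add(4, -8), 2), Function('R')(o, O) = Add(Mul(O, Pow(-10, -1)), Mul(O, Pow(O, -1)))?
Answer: Rational(169, 10) ≈ 16.900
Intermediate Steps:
Function('R')(o, O) = Add(1, Mul(Rational(-1, 10), O)) (Function('R')(o, O) = Add(Mul(O, Rational(-1, 10)), 1) = Add(Mul(Rational(-1, 10), O), 1) = Add(1, Mul(Rational(-1, 10), O)))
h = 16 (h = Pow(-4, 2) = 16)
Add(h, Function('R')(11, Pow(Add(4, -5), 2))) = Add(16, Add(1, Mul(Rational(-1, 10), Pow(Add(4, -5), 2)))) = Add(16, Add(1, Mul(Rational(-1, 10), Pow(-1, 2)))) = Add(16, Add(1, Mul(Rational(-1, 10), 1))) = Add(16, Add(1, Rational(-1, 10))) = Add(16, Rational(9, 10)) = Rational(169, 10)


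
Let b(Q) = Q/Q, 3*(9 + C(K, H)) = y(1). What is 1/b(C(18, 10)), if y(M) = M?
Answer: 1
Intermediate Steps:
C(K, H) = -26/3 (C(K, H) = -9 + (⅓)*1 = -9 + ⅓ = -26/3)
b(Q) = 1
1/b(C(18, 10)) = 1/1 = 1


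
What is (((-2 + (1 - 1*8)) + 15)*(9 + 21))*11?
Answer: 1980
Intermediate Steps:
(((-2 + (1 - 1*8)) + 15)*(9 + 21))*11 = (((-2 + (1 - 8)) + 15)*30)*11 = (((-2 - 7) + 15)*30)*11 = ((-9 + 15)*30)*11 = (6*30)*11 = 180*11 = 1980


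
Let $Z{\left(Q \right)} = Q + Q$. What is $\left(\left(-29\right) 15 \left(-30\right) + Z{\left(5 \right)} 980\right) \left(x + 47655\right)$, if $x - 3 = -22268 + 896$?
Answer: $600635100$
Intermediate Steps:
$Z{\left(Q \right)} = 2 Q$
$x = -21369$ ($x = 3 + \left(-22268 + 896\right) = 3 - 21372 = -21369$)
$\left(\left(-29\right) 15 \left(-30\right) + Z{\left(5 \right)} 980\right) \left(x + 47655\right) = \left(\left(-29\right) 15 \left(-30\right) + 2 \cdot 5 \cdot 980\right) \left(-21369 + 47655\right) = \left(\left(-435\right) \left(-30\right) + 10 \cdot 980\right) 26286 = \left(13050 + 9800\right) 26286 = 22850 \cdot 26286 = 600635100$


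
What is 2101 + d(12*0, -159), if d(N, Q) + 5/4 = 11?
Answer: 8443/4 ≈ 2110.8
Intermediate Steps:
d(N, Q) = 39/4 (d(N, Q) = -5/4 + 11 = 39/4)
2101 + d(12*0, -159) = 2101 + 39/4 = 8443/4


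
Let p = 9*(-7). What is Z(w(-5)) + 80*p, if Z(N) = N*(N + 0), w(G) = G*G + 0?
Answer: -4415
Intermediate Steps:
w(G) = G² (w(G) = G² + 0 = G²)
Z(N) = N² (Z(N) = N*N = N²)
p = -63
Z(w(-5)) + 80*p = ((-5)²)² + 80*(-63) = 25² - 5040 = 625 - 5040 = -4415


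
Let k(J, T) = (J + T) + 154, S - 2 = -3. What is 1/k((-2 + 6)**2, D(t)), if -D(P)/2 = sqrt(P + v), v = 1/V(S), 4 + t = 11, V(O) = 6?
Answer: 255/43307 + sqrt(258)/86614 ≈ 0.0060736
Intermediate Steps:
S = -1 (S = 2 - 3 = -1)
t = 7 (t = -4 + 11 = 7)
v = 1/6 ≈ 0.16667
D(P) = -2*sqrt(1/6 + P) (D(P) = -2*sqrt(P + 1/6) = -2*sqrt(1/6 + P))
k(J, T) = 154 + J + T
1/k((-2 + 6)**2, D(t)) = 1/(154 + (-2 + 6)**2 - sqrt(6 + 36*7)/3) = 1/(154 + 4**2 - sqrt(6 + 252)/3) = 1/(154 + 16 - sqrt(258)/3) = 1/(170 - sqrt(258)/3)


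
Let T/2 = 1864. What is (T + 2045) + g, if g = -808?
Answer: 4965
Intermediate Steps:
T = 3728 (T = 2*1864 = 3728)
(T + 2045) + g = (3728 + 2045) - 808 = 5773 - 808 = 4965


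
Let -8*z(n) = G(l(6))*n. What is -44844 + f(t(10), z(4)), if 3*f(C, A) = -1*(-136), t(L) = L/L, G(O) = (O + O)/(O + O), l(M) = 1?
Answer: -134396/3 ≈ -44799.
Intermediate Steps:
G(O) = 1 (G(O) = (2*O)/((2*O)) = (2*O)*(1/(2*O)) = 1)
z(n) = -n/8
t(L) = 1
f(C, A) = 136/3 (f(C, A) = (-1*(-136))/3 = (1/3)*136 = 136/3)
-44844 + f(t(10), z(4)) = -44844 + 136/3 = -134396/3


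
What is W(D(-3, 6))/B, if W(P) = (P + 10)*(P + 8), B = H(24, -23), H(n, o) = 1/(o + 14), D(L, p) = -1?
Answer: -567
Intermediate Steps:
H(n, o) = 1/(14 + o)
B = -1/9 (B = 1/(14 - 23) = 1/(-9) = -1/9 ≈ -0.11111)
W(P) = (8 + P)*(10 + P) (W(P) = (10 + P)*(8 + P) = (8 + P)*(10 + P))
W(D(-3, 6))/B = (80 + (-1)**2 + 18*(-1))/(-1/9) = (80 + 1 - 18)*(-9) = 63*(-9) = -567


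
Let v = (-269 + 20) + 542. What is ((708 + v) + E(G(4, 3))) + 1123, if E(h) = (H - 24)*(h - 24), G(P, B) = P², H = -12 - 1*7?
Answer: 2468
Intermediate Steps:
H = -19 (H = -12 - 7 = -19)
E(h) = 1032 - 43*h (E(h) = (-19 - 24)*(h - 24) = -43*(-24 + h) = 1032 - 43*h)
v = 293 (v = -249 + 542 = 293)
((708 + v) + E(G(4, 3))) + 1123 = ((708 + 293) + (1032 - 43*4²)) + 1123 = (1001 + (1032 - 43*16)) + 1123 = (1001 + (1032 - 688)) + 1123 = (1001 + 344) + 1123 = 1345 + 1123 = 2468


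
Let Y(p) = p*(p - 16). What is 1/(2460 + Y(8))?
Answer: 1/2396 ≈ 0.00041736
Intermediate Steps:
Y(p) = p*(-16 + p)
1/(2460 + Y(8)) = 1/(2460 + 8*(-16 + 8)) = 1/(2460 + 8*(-8)) = 1/(2460 - 64) = 1/2396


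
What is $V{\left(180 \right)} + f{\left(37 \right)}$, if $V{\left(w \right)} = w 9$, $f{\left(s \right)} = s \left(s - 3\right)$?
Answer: $2878$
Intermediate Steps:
$f{\left(s \right)} = s \left(-3 + s\right)$ ($f{\left(s \right)} = s \left(s - 3\right) = s \left(-3 + s\right)$)
$V{\left(w \right)} = 9 w$
$V{\left(180 \right)} + f{\left(37 \right)} = 9 \cdot 180 + 37 \left(-3 + 37\right) = 1620 + 37 \cdot 34 = 1620 + 1258 = 2878$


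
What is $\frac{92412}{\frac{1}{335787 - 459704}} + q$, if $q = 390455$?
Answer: $-11451027349$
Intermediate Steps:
$\frac{92412}{\frac{1}{335787 - 459704}} + q = \frac{92412}{\frac{1}{335787 - 459704}} + 390455 = \frac{92412}{\frac{1}{-123917}} + 390455 = \frac{92412}{- \frac{1}{123917}} + 390455 = 92412 \left(-123917\right) + 390455 = -11451417804 + 390455 = -11451027349$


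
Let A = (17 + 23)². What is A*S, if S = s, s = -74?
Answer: -118400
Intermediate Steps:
A = 1600 (A = 40² = 1600)
S = -74
A*S = 1600*(-74) = -118400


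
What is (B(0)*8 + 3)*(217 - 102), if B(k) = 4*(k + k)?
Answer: 345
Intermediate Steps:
B(k) = 8*k (B(k) = 4*(2*k) = 8*k)
(B(0)*8 + 3)*(217 - 102) = ((8*0)*8 + 3)*(217 - 102) = (0*8 + 3)*115 = (0 + 3)*115 = 3*115 = 345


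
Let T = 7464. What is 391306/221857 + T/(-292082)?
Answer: 56318749222/32400218137 ≈ 1.7382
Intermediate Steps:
391306/221857 + T/(-292082) = 391306/221857 + 7464/(-292082) = 391306*(1/221857) + 7464*(-1/292082) = 391306/221857 - 3732/146041 = 56318749222/32400218137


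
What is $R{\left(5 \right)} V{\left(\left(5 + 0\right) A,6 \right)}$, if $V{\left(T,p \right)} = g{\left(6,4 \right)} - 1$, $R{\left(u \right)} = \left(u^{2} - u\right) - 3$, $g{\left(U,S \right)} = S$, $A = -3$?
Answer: $51$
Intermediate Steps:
$R{\left(u \right)} = -3 + u^{2} - u$
$V{\left(T,p \right)} = 3$ ($V{\left(T,p \right)} = 4 - 1 = 3$)
$R{\left(5 \right)} V{\left(\left(5 + 0\right) A,6 \right)} = \left(-3 + 5^{2} - 5\right) 3 = \left(-3 + 25 - 5\right) 3 = 17 \cdot 3 = 51$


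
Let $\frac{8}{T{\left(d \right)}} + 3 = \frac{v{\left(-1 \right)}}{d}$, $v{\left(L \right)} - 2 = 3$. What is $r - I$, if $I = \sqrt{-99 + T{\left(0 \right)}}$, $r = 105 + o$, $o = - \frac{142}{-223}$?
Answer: $\frac{23557}{223} - 3 i \sqrt{11} \approx 105.64 - 9.9499 i$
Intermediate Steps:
$v{\left(L \right)} = 5$ ($v{\left(L \right)} = 2 + 3 = 5$)
$o = \frac{142}{223}$ ($o = \left(-142\right) \left(- \frac{1}{223}\right) = \frac{142}{223} \approx 0.63677$)
$T{\left(d \right)} = \frac{8}{-3 + \frac{5}{d}}$
$r = \frac{23557}{223}$ ($r = 105 + \frac{142}{223} = \frac{23557}{223} \approx 105.64$)
$I = 3 i \sqrt{11}$ ($I = \sqrt{-99 - \frac{0}{-5 + 3 \cdot 0}} = \sqrt{-99 - \frac{0}{-5 + 0}} = \sqrt{-99 - \frac{0}{-5}} = \sqrt{-99 - 0 \left(- \frac{1}{5}\right)} = \sqrt{-99 + 0} = \sqrt{-99} = 3 i \sqrt{11} \approx 9.9499 i$)
$r - I = \frac{23557}{223} - 3 i \sqrt{11}$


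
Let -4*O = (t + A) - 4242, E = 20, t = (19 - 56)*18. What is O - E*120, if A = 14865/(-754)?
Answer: -3522903/3016 ≈ -1168.1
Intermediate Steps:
A = -14865/754 (A = 14865*(-1/754) = -14865/754 ≈ -19.715)
t = -666 (t = -37*18 = -666)
O = 3715497/3016 (O = -((-666 - 14865/754) - 4242)/4 = -(-517029/754 - 4242)/4 = -¼*(-3715497/754) = 3715497/3016 ≈ 1231.9)
O - E*120 = 3715497/3016 - 20*120 = 3715497/3016 - 1*2400 = 3715497/3016 - 2400 = -3522903/3016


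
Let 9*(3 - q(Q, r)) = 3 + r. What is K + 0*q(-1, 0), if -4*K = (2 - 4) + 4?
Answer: -½ ≈ -0.50000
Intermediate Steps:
q(Q, r) = 8/3 - r/9 (q(Q, r) = 3 - (3 + r)/9 = 3 + (-⅓ - r/9) = 8/3 - r/9)
K = -½ (K = -((2 - 4) + 4)/4 = -(-2 + 4)/4 = -¼*2 = -½ ≈ -0.50000)
K + 0*q(-1, 0) = -½ + 0*(8/3 - ⅑*0) = -½ + 0*(8/3 + 0) = -½ + 0*(8/3) = -½ + 0 = -½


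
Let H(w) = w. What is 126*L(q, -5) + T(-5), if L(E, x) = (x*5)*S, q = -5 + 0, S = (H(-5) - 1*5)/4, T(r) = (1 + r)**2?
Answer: 7891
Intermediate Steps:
S = -5/2 (S = (-5 - 1*5)/4 = (-5 - 5)*(1/4) = -10*1/4 = -5/2 ≈ -2.5000)
q = -5
L(E, x) = -25*x/2 (L(E, x) = (x*5)*(-5/2) = (5*x)*(-5/2) = -25*x/2)
126*L(q, -5) + T(-5) = 126*(-25/2*(-5)) + (1 - 5)**2 = 126*(125/2) + (-4)**2 = 7875 + 16 = 7891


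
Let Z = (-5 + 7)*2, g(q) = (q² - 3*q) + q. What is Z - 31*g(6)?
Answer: -740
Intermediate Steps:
g(q) = q² - 2*q
Z = 4 (Z = 2*2 = 4)
Z - 31*g(6) = 4 - 186*(-2 + 6) = 4 - 186*4 = 4 - 31*24 = 4 - 744 = -740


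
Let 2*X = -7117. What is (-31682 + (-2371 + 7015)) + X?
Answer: -61193/2 ≈ -30597.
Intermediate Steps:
X = -7117/2 (X = (½)*(-7117) = -7117/2 ≈ -3558.5)
(-31682 + (-2371 + 7015)) + X = (-31682 + (-2371 + 7015)) - 7117/2 = (-31682 + 4644) - 7117/2 = -27038 - 7117/2 = -61193/2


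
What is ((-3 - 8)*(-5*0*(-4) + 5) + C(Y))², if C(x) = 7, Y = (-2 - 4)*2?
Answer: 2304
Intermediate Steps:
Y = -12 (Y = -6*2 = -12)
((-3 - 8)*(-5*0*(-4) + 5) + C(Y))² = ((-3 - 8)*(-5*0*(-4) + 5) + 7)² = (-11*(0*(-4) + 5) + 7)² = (-11*(0 + 5) + 7)² = (-11*5 + 7)² = (-55 + 7)² = (-48)² = 2304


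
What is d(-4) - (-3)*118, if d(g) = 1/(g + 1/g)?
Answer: 6014/17 ≈ 353.76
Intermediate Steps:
d(-4) - (-3)*118 = -4/(1 + (-4)²) - (-3)*118 = -4/(1 + 16) - 1*(-354) = -4/17 + 354 = 6014/17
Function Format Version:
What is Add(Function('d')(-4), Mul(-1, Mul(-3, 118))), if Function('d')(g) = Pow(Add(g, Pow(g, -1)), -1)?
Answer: Rational(6014, 17) ≈ 353.76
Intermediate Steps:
Add(Function('d')(-4), Mul(-1, Mul(-3, 118))) = Add(Mul(-4, Pow(Add(1, Pow(-4, 2)), -1)), Mul(-1, Mul(-3, 118))) = Add(Mul(-4, Pow(Add(1, 16), -1)), Mul(-1, -354)) = Add(Mul(-4, Pow(17, -1)), 354) = Add(Mul(-4, Rational(1, 17)), 354) = Add(Rational(-4, 17), 354) = Rational(6014, 17)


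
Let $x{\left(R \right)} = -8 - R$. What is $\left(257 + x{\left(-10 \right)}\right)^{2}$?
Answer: $67081$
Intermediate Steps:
$\left(257 + x{\left(-10 \right)}\right)^{2} = \left(257 - -2\right)^{2} = \left(257 + \left(-8 + 10\right)\right)^{2} = \left(257 + 2\right)^{2} = 259^{2} = 67081$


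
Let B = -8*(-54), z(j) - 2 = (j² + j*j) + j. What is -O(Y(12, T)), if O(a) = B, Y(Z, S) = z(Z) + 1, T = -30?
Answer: -432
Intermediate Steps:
z(j) = 2 + j + 2*j² (z(j) = 2 + ((j² + j*j) + j) = 2 + ((j² + j²) + j) = 2 + (2*j² + j) = 2 + (j + 2*j²) = 2 + j + 2*j²)
Y(Z, S) = 3 + Z + 2*Z² (Y(Z, S) = (2 + Z + 2*Z²) + 1 = 3 + Z + 2*Z²)
B = 432
O(a) = 432
-O(Y(12, T)) = -1*432 = -432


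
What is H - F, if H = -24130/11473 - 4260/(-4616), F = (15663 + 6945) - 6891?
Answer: -208106223989/13239842 ≈ -15718.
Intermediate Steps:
F = 15717 (F = 22608 - 6891 = 15717)
H = -15627275/13239842 (H = -24130*1/11473 - 4260*(-1/4616) = -24130/11473 + 1065/1154 = -15627275/13239842 ≈ -1.1803)
H - F = -15627275/13239842 - 1*15717 = -15627275/13239842 - 15717 = -208106223989/13239842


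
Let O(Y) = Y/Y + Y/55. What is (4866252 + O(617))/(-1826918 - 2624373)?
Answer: -267644532/244821005 ≈ -1.0932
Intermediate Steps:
O(Y) = 1 + Y/55 (O(Y) = 1 + Y*(1/55) = 1 + Y/55)
(4866252 + O(617))/(-1826918 - 2624373) = (4866252 + (1 + (1/55)*617))/(-1826918 - 2624373) = (4866252 + (1 + 617/55))/(-4451291) = (4866252 + 672/55)*(-1/4451291) = (267644532/55)*(-1/4451291) = -267644532/244821005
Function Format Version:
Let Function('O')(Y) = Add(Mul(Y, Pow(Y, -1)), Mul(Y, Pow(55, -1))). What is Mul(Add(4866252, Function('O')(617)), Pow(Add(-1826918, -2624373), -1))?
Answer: Rational(-267644532, 244821005) ≈ -1.0932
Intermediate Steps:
Function('O')(Y) = Add(1, Mul(Rational(1, 55), Y)) (Function('O')(Y) = Add(1, Mul(Y, Rational(1, 55))) = Add(1, Mul(Rational(1, 55), Y)))
Mul(Add(4866252, Function('O')(617)), Pow(Add(-1826918, -2624373), -1)) = Mul(Add(4866252, Add(1, Mul(Rational(1, 55), 617))), Pow(Add(-1826918, -2624373), -1)) = Mul(Add(4866252, Add(1, Rational(617, 55))), Pow(-4451291, -1)) = Mul(Add(4866252, Rational(672, 55)), Rational(-1, 4451291)) = Mul(Rational(267644532, 55), Rational(-1, 4451291)) = Rational(-267644532, 244821005)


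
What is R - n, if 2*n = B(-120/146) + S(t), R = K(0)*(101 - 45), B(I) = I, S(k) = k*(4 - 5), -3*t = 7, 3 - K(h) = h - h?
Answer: 73253/438 ≈ 167.24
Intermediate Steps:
K(h) = 3 (K(h) = 3 - (h - h) = 3 - 1*0 = 3 + 0 = 3)
t = -7/3 (t = -1/3*7 = -7/3 ≈ -2.3333)
S(k) = -k (S(k) = k*(-1) = -k)
R = 168 (R = 3*(101 - 45) = 3*56 = 168)
n = 331/438 (n = (-120/146 - 1*(-7/3))/2 = (-120*1/146 + 7/3)/2 = (-60/73 + 7/3)/2 = (1/2)*(331/219) = 331/438 ≈ 0.75571)
R - n = 168 - 1*331/438 = 168 - 331/438 = 73253/438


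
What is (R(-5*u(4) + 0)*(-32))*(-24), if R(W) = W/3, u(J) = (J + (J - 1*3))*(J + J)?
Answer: -51200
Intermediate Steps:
u(J) = 2*J*(-3 + 2*J) (u(J) = (J + (J - 3))*(2*J) = (J + (-3 + J))*(2*J) = (-3 + 2*J)*(2*J) = 2*J*(-3 + 2*J))
R(W) = W/3 (R(W) = W*(1/3) = W/3)
(R(-5*u(4) + 0)*(-32))*(-24) = (((-10*4*(-3 + 2*4) + 0)/3)*(-32))*(-24) = (((-10*4*(-3 + 8) + 0)/3)*(-32))*(-24) = (((-10*4*5 + 0)/3)*(-32))*(-24) = (((-5*40 + 0)/3)*(-32))*(-24) = (((-200 + 0)/3)*(-32))*(-24) = (((1/3)*(-200))*(-32))*(-24) = -200/3*(-32)*(-24) = (6400/3)*(-24) = -51200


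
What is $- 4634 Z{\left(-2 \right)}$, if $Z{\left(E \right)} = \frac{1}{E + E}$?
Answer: $\frac{2317}{2} \approx 1158.5$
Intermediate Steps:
$Z{\left(E \right)} = \frac{1}{2 E}$
$- 4634 Z{\left(-2 \right)} = - 4634 \frac{1}{2 \left(-2\right)} = - 4634 \cdot \frac{1}{2} \left(- \frac{1}{2}\right) = \left(-4634\right) \left(- \frac{1}{4}\right) = \frac{2317}{2}$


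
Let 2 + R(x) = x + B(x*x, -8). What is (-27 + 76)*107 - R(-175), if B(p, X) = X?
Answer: 5428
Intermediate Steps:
R(x) = -10 + x (R(x) = -2 + (x - 8) = -2 + (-8 + x) = -10 + x)
(-27 + 76)*107 - R(-175) = (-27 + 76)*107 - (-10 - 175) = 49*107 - 1*(-185) = 5243 + 185 = 5428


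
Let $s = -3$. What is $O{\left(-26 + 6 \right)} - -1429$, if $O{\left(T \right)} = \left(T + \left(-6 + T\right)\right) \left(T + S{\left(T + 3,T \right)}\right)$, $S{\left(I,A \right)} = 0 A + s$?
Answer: $2487$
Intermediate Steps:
$S{\left(I,A \right)} = -3$ ($S{\left(I,A \right)} = 0 A - 3 = 0 - 3 = -3$)
$O{\left(T \right)} = \left(-6 + 2 T\right) \left(-3 + T\right)$ ($O{\left(T \right)} = \left(T + \left(-6 + T\right)\right) \left(T - 3\right) = \left(-6 + 2 T\right) \left(-3 + T\right)$)
$O{\left(-26 + 6 \right)} - -1429 = \left(18 - 12 \left(-26 + 6\right) + 2 \left(-26 + 6\right)^{2}\right) - -1429 = \left(18 - -240 + 2 \left(-20\right)^{2}\right) + 1429 = \left(18 + 240 + 2 \cdot 400\right) + 1429 = \left(18 + 240 + 800\right) + 1429 = 1058 + 1429 = 2487$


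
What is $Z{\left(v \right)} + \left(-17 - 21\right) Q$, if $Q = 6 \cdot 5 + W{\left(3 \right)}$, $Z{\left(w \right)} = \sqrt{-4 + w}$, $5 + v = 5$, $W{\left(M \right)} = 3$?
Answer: $-1254 + 2 i \approx -1254.0 + 2.0 i$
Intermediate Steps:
$v = 0$ ($v = -5 + 5 = 0$)
$Q = 33$ ($Q = 6 \cdot 5 + 3 = 30 + 3 = 33$)
$Z{\left(v \right)} + \left(-17 - 21\right) Q = \sqrt{-4 + 0} + \left(-17 - 21\right) 33 = \sqrt{-4} - 1254 = 2 i - 1254 = -1254 + 2 i$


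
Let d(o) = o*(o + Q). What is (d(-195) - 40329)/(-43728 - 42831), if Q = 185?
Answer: 1163/2623 ≈ 0.44339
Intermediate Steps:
d(o) = o*(185 + o) (d(o) = o*(o + 185) = o*(185 + o))
(d(-195) - 40329)/(-43728 - 42831) = (-195*(185 - 195) - 40329)/(-43728 - 42831) = (-195*(-10) - 40329)/(-86559) = (1950 - 40329)*(-1/86559) = -38379*(-1/86559) = 1163/2623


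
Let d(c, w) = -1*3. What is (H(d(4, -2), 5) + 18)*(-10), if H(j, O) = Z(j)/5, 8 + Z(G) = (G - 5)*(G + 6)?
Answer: -116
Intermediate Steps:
d(c, w) = -3
Z(G) = -8 + (-5 + G)*(6 + G) (Z(G) = -8 + (G - 5)*(G + 6) = -8 + (-5 + G)*(6 + G))
H(j, O) = -38/5 + j/5 + j**2/5 (H(j, O) = (-38 + j + j**2)/5 = (-38 + j + j**2)*(1/5) = -38/5 + j/5 + j**2/5)
(H(d(4, -2), 5) + 18)*(-10) = ((-38/5 + (1/5)*(-3) + (1/5)*(-3)**2) + 18)*(-10) = ((-38/5 - 3/5 + (1/5)*9) + 18)*(-10) = ((-38/5 - 3/5 + 9/5) + 18)*(-10) = (-32/5 + 18)*(-10) = (58/5)*(-10) = -116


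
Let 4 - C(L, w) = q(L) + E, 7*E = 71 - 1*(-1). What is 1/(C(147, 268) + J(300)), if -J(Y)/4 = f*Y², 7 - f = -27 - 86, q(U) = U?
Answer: -7/302401073 ≈ -2.3148e-8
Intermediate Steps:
f = 120 (f = 7 - (-27 - 86) = 7 - 1*(-113) = 7 + 113 = 120)
J(Y) = -480*Y²
E = 72/7 (E = (71 - 1*(-1))/7 = (71 + 1)/7 = (⅐)*72 = 72/7 ≈ 10.286)
C(L, w) = -44/7 - L (C(L, w) = 4 - (L + 72/7) = 4 - (72/7 + L) = 4 + (-72/7 - L) = -44/7 - L)
1/(C(147, 268) + J(300)) = 1/((-44/7 - 1*147) - 480*300²) = 1/((-44/7 - 147) - 480*90000) = 1/(-1073/7 - 43200000) = 1/(-302401073/7) = -7/302401073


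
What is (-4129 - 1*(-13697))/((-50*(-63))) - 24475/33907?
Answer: 123662963/53403525 ≈ 2.3156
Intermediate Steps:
(-4129 - 1*(-13697))/((-50*(-63))) - 24475/33907 = (-4129 + 13697)/3150 - 24475*1/33907 = 9568*(1/3150) - 24475/33907 = 4784/1575 - 24475/33907 = 123662963/53403525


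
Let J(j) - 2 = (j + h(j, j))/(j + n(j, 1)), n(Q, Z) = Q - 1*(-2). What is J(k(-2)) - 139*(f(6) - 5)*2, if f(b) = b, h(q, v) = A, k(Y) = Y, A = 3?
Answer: -553/2 ≈ -276.50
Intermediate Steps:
h(q, v) = 3
n(Q, Z) = 2 + Q (n(Q, Z) = Q + 2 = 2 + Q)
J(j) = 2 + (3 + j)/(2 + 2*j) (J(j) = 2 + (j + 3)/(j + (2 + j)) = 2 + (3 + j)/(2 + 2*j))
J(k(-2)) - 139*(f(6) - 5)*2 = (7 + 5*(-2))/(2*(1 - 2)) - 139*(6 - 5)*2 = (½)*(7 - 10)/(-1) - 139*2 = (½)*(-1)*(-3) - 139*2 = 3/2 - 278 = -553/2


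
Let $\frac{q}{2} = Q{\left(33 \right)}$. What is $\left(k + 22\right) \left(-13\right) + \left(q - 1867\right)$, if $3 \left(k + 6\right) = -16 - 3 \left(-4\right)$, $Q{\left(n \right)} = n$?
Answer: $- \frac{5975}{3} \approx -1991.7$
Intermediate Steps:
$q = 66$ ($q = 2 \cdot 33 = 66$)
$k = - \frac{22}{3}$ ($k = -6 + \frac{-16 - 3 \left(-4\right)}{3} = -6 + \frac{-16 - -12}{3} = -6 + \frac{-16 + 12}{3} = -6 + \frac{1}{3} \left(-4\right) = -6 - \frac{4}{3} = - \frac{22}{3} \approx -7.3333$)
$\left(k + 22\right) \left(-13\right) + \left(q - 1867\right) = \left(- \frac{22}{3} + 22\right) \left(-13\right) + \left(66 - 1867\right) = \frac{44}{3} \left(-13\right) - 1801 = - \frac{572}{3} - 1801 = - \frac{5975}{3}$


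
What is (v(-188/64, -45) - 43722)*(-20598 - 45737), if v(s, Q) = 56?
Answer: 2896584110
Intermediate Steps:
(v(-188/64, -45) - 43722)*(-20598 - 45737) = (56 - 43722)*(-20598 - 45737) = -43666*(-66335) = 2896584110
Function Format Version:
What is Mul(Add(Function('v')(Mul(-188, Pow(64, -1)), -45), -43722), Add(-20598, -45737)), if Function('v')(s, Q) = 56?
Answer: 2896584110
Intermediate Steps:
Mul(Add(Function('v')(Mul(-188, Pow(64, -1)), -45), -43722), Add(-20598, -45737)) = Mul(Add(56, -43722), Add(-20598, -45737)) = Mul(-43666, -66335) = 2896584110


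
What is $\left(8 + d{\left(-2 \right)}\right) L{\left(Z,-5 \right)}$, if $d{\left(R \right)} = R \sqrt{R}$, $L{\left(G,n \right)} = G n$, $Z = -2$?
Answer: $80 - 20 i \sqrt{2} \approx 80.0 - 28.284 i$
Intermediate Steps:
$d{\left(R \right)} = R^{\frac{3}{2}}$
$\left(8 + d{\left(-2 \right)}\right) L{\left(Z,-5 \right)} = \left(8 + \left(-2\right)^{\frac{3}{2}}\right) \left(\left(-2\right) \left(-5\right)\right) = \left(8 - 2 i \sqrt{2}\right) 10 = 80 - 20 i \sqrt{2}$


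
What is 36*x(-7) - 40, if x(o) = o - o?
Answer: -40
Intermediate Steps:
x(o) = 0
36*x(-7) - 40 = 36*0 - 40 = 0 - 40 = -40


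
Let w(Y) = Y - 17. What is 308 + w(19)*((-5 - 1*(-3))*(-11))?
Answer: 352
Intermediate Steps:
w(Y) = -17 + Y
308 + w(19)*((-5 - 1*(-3))*(-11)) = 308 + (-17 + 19)*((-5 - 1*(-3))*(-11)) = 308 + 2*((-5 + 3)*(-11)) = 308 + 2*(-2*(-11)) = 308 + 2*22 = 308 + 44 = 352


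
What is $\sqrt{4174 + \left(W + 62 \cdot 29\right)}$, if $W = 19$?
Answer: $\sqrt{5991} \approx 77.402$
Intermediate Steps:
$\sqrt{4174 + \left(W + 62 \cdot 29\right)} = \sqrt{4174 + \left(19 + 62 \cdot 29\right)} = \sqrt{4174 + \left(19 + 1798\right)} = \sqrt{4174 + 1817} = \sqrt{5991}$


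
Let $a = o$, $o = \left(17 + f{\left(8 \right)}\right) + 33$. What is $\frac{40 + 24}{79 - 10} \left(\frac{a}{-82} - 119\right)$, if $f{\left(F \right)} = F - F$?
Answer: $- \frac{313856}{2829} \approx -110.94$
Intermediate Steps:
$f{\left(F \right)} = 0$
$o = 50$ ($o = \left(17 + 0\right) + 33 = 17 + 33 = 50$)
$a = 50$
$\frac{40 + 24}{79 - 10} \left(\frac{a}{-82} - 119\right) = \frac{40 + 24}{79 - 10} \left(\frac{50}{-82} - 119\right) = \frac{64}{79 + \left(-23 + 13\right)} \left(50 \left(- \frac{1}{82}\right) - 119\right) = \frac{64}{79 - 10} \left(- \frac{25}{41} - 119\right) = \frac{64}{69} \left(- \frac{4904}{41}\right) = - \frac{313856}{2829}$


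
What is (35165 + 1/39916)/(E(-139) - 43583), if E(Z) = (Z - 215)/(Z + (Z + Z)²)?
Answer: -36094760515815/44735336615108 ≈ -0.80685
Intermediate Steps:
E(Z) = (-215 + Z)/(Z + 4*Z²) (E(Z) = (-215 + Z)/(Z + (2*Z)²) = (-215 + Z)/(Z + 4*Z²))
(35165 + 1/39916)/(E(-139) - 43583) = (35165 + 1/39916)/((-215 - 139)/((-139)*(1 + 4*(-139))) - 43583) = (35165 + 1/39916)/(-1/139*(-354)/(1 - 556) - 43583) = 1403646141/(39916*(-1/139*(-354)/(-555) - 43583)) = 1403646141/(39916*(-1/139*(-1/555)*(-354) - 43583)) = 1403646141/(39916*(-118/25715 - 43583)) = 1403646141/(39916*(-1120736963/25715)) = (1403646141/39916)*(-25715/1120736963) = -36094760515815/44735336615108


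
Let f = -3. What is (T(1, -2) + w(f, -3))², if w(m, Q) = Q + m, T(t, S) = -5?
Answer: 121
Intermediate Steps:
(T(1, -2) + w(f, -3))² = (-5 + (-3 - 3))² = (-5 - 6)² = (-11)² = 121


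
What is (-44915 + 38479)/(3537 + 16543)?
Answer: -1609/5020 ≈ -0.32052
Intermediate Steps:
(-44915 + 38479)/(3537 + 16543) = -6436/20080 = -6436*1/20080 = -1609/5020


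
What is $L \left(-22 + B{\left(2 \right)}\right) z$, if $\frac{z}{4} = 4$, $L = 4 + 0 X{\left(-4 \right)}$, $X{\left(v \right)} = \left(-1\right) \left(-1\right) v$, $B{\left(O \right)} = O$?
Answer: $-1280$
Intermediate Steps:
$X{\left(v \right)} = v$ ($X{\left(v \right)} = 1 v = v$)
$L = 4$ ($L = 4 + 0 \left(-4\right) = 4 + 0 = 4$)
$z = 16$ ($z = 4 \cdot 4 = 16$)
$L \left(-22 + B{\left(2 \right)}\right) z = 4 \left(-22 + 2\right) 16 = 4 \left(-20\right) 16 = \left(-80\right) 16 = -1280$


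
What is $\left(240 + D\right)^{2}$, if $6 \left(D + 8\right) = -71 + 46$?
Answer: $\frac{1868689}{36} \approx 51908.0$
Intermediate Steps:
$D = - \frac{73}{6}$ ($D = -8 + \frac{-71 + 46}{6} = -8 + \frac{1}{6} \left(-25\right) = -8 - \frac{25}{6} = - \frac{73}{6} \approx -12.167$)
$\left(240 + D\right)^{2} = \left(240 - \frac{73}{6}\right)^{2} = \left(\frac{1367}{6}\right)^{2} = \frac{1868689}{36}$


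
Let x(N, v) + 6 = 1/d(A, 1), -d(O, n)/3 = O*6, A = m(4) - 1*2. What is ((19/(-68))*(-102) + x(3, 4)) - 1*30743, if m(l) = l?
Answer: -1105939/36 ≈ -30721.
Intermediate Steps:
A = 2 (A = 4 - 1*2 = 4 - 2 = 2)
d(O, n) = -18*O (d(O, n) = -3*O*6 = -18*O)
x(N, v) = -217/36 (x(N, v) = -6 + 1/(-18*2) = -6 + 1/(-36) = -6 - 1/36 = -217/36)
((19/(-68))*(-102) + x(3, 4)) - 1*30743 = ((19/(-68))*(-102) - 217/36) - 1*30743 = ((19*(-1/68))*(-102) - 217/36) - 30743 = (-19/68*(-102) - 217/36) - 30743 = (57/2 - 217/36) - 30743 = 809/36 - 30743 = -1105939/36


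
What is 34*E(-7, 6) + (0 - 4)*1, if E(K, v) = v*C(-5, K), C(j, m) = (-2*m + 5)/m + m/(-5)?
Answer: -9524/35 ≈ -272.11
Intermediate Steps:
C(j, m) = -m/5 + (5 - 2*m)/m (C(j, m) = (5 - 2*m)/m + m*(-1/5) = (5 - 2*m)/m - m/5 = -m/5 + (5 - 2*m)/m)
E(K, v) = v*(-2 + 5/K - K/5)
34*E(-7, 6) + (0 - 4)*1 = 34*(-1/5*6*(-25 - 7*(10 - 7))/(-7)) + (0 - 4)*1 = 34*(-1/5*6*(-1/7)*(-25 - 7*3)) - 4*1 = 34*(-1/5*6*(-1/7)*(-25 - 21)) - 4 = 34*(-1/5*6*(-1/7)*(-46)) - 4 = 34*(-276/35) - 4 = -9384/35 - 4 = -9524/35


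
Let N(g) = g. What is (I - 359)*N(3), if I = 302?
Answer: -171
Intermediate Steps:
(I - 359)*N(3) = (302 - 359)*3 = -57*3 = -171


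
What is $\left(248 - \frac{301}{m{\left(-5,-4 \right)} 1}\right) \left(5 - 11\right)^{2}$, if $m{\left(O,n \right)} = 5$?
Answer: $\frac{33804}{5} \approx 6760.8$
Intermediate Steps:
$\left(248 - \frac{301}{m{\left(-5,-4 \right)} 1}\right) \left(5 - 11\right)^{2} = \left(248 - \frac{301}{5 \cdot 1}\right) \left(5 - 11\right)^{2} = \left(248 - \frac{301}{5}\right) \left(-6\right)^{2} = \left(248 - \frac{301}{5}\right) 36 = \frac{939}{5} \cdot 36 = \frac{33804}{5}$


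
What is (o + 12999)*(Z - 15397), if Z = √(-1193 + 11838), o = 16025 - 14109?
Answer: -229646255 + 14915*√10645 ≈ -2.2811e+8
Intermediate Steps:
o = 1916
Z = √10645 ≈ 103.17
(o + 12999)*(Z - 15397) = (1916 + 12999)*(√10645 - 15397) = 14915*(-15397 + √10645) = -229646255 + 14915*√10645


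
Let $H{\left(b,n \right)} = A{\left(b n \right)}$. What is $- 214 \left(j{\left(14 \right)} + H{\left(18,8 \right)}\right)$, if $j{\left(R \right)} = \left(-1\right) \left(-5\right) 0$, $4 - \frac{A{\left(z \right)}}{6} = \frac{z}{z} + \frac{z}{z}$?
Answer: $-2568$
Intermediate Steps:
$A{\left(z \right)} = 12$ ($A{\left(z \right)} = 24 - 6 \left(\frac{z}{z} + \frac{z}{z}\right) = 24 - 6 \left(1 + 1\right) = 24 - 12 = 12$)
$j{\left(R \right)} = 0$ ($j{\left(R \right)} = 5 \cdot 0 = 0$)
$H{\left(b,n \right)} = 12$
$- 214 \left(j{\left(14 \right)} + H{\left(18,8 \right)}\right) = - 214 \left(0 + 12\right) = \left(-214\right) 12 = -2568$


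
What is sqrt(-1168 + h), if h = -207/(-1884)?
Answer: I*sqrt(115149295)/314 ≈ 34.174*I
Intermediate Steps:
h = 69/628 (h = -207*(-1/1884) = 69/628 ≈ 0.10987)
sqrt(-1168 + h) = sqrt(-1168 + 69/628) = sqrt(-733435/628) = I*sqrt(115149295)/314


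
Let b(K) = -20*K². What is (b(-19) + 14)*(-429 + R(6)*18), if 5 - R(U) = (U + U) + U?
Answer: 4777578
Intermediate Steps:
R(U) = 5 - 3*U (R(U) = 5 - ((U + U) + U) = 5 - (2*U + U) = 5 - 3*U)
(b(-19) + 14)*(-429 + R(6)*18) = (-20*(-19)² + 14)*(-429 + (5 - 3*6)*18) = (-20*361 + 14)*(-429 + (5 - 18)*18) = (-7220 + 14)*(-429 - 13*18) = -7206*(-429 - 234) = -7206*(-663) = 4777578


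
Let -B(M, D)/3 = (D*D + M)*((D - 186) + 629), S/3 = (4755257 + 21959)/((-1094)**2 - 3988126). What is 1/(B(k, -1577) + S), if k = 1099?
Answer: 465215/3937705949971432 ≈ 1.1814e-10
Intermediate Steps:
S = -2388608/465215 (S = 3*((4755257 + 21959)/((-1094)**2 - 3988126)) = 3*(4777216/(1196836 - 3988126)) = 3*(4777216/(-2791290)) = 3*(4777216*(-1/2791290)) = 3*(-2388608/1395645) = -2388608/465215 ≈ -5.1344)
B(M, D) = -3*(443 + D)*(M + D**2) (B(M, D) = -3*(D*D + M)*((D - 186) + 629) = -3*(D**2 + M)*((-186 + D) + 629) = -3*(M + D**2)*(443 + D) = -3*(443 + D)*(M + D**2))
1/(B(k, -1577) + S) = 1/((-1329*1099 - 1329*(-1577)**2 - 3*(-1577)**3 - 3*(-1577)*1099) - 2388608/465215) = 1/((-1460571 - 1329*2486929 - 3*(-3921887033) + 5199369) - 2388608/465215) = 1/((-1460571 - 3305128641 + 11765661099 + 5199369) - 2388608/465215) = 1/(8464271256 - 2388608/465215) = 1/(3937705949971432/465215) = 465215/3937705949971432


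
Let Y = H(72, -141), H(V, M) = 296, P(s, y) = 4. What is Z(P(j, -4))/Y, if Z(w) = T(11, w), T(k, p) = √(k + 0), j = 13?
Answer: √11/296 ≈ 0.011205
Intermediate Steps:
Y = 296
T(k, p) = √k
Z(w) = √11
Z(P(j, -4))/Y = √11/296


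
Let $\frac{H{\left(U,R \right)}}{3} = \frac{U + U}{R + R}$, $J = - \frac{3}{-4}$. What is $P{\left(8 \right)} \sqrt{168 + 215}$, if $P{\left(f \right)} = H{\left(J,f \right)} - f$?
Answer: $- \frac{247 \sqrt{383}}{32} \approx -151.06$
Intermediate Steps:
$J = \frac{3}{4}$ ($J = \left(-3\right) \left(- \frac{1}{4}\right) = \frac{3}{4} \approx 0.75$)
$H{\left(U,R \right)} = \frac{3 U}{R}$ ($H{\left(U,R \right)} = 3 \frac{U + U}{R + R} = 3 \frac{2 U}{2 R} = 3 \cdot 2 U \frac{1}{2 R} = 3 \frac{U}{R} = \frac{3 U}{R}$)
$P{\left(f \right)} = - f + \frac{9}{4 f}$ ($P{\left(f \right)} = 3 \cdot \frac{3}{4} \frac{1}{f} - f = \frac{9}{4 f} - f = - f + \frac{9}{4 f}$)
$P{\left(8 \right)} \sqrt{168 + 215} = \left(\left(-1\right) 8 + \frac{9}{4 \cdot 8}\right) \sqrt{168 + 215} = \left(-8 + \frac{9}{4} \cdot \frac{1}{8}\right) \sqrt{383} = \left(-8 + \frac{9}{32}\right) \sqrt{383} = - \frac{247 \sqrt{383}}{32}$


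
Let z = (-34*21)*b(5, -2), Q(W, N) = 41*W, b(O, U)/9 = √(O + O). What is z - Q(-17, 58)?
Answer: 697 - 6426*√10 ≈ -19624.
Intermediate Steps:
b(O, U) = 9*√2*√O (b(O, U) = 9*√(O + O) = 9*√(2*O) = 9*(√2*√O) = 9*√2*√O)
z = -6426*√10 (z = (-34*21)*(9*√2*√5) = -6426*√10 ≈ -20321.)
z - Q(-17, 58) = -6426*√10 - 41*(-17) = -6426*√10 - 1*(-697) = -6426*√10 + 697 = 697 - 6426*√10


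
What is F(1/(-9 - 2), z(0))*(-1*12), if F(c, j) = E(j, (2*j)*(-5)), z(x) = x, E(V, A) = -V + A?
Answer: 0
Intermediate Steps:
E(V, A) = A - V
F(c, j) = -11*j (F(c, j) = (2*j)*(-5) - j = -10*j - j = -11*j)
F(1/(-9 - 2), z(0))*(-1*12) = (-11*0)*(-1*12) = 0*(-12) = 0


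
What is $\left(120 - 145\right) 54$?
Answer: $-1350$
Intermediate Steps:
$\left(120 - 145\right) 54 = \left(-25\right) 54 = -1350$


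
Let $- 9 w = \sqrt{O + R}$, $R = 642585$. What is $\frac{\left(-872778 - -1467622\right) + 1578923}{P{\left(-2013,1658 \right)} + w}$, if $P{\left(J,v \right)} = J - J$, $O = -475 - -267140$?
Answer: $- \frac{19563903 \sqrt{36370}}{181850} \approx -20517.0$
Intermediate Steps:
$O = 266665$ ($O = -475 + 267140 = 266665$)
$P{\left(J,v \right)} = 0$
$w = - \frac{5 \sqrt{36370}}{9}$ ($w = - \frac{\sqrt{266665 + 642585}}{9} = - \frac{\sqrt{909250}}{9} = - \frac{5 \sqrt{36370}}{9} \approx -105.95$)
$\frac{\left(-872778 - -1467622\right) + 1578923}{P{\left(-2013,1658 \right)} + w} = \frac{\left(-872778 - -1467622\right) + 1578923}{0 - \frac{5 \sqrt{36370}}{9}} = \frac{\left(-872778 + 1467622\right) + 1578923}{\left(- \frac{5}{9}\right) \sqrt{36370}} = \left(594844 + 1578923\right) \left(- \frac{9 \sqrt{36370}}{181850}\right) = 2173767 \left(- \frac{9 \sqrt{36370}}{181850}\right) = - \frac{19563903 \sqrt{36370}}{181850}$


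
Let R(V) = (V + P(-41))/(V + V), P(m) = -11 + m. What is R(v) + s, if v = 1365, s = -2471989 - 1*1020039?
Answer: -733325779/210 ≈ -3.4920e+6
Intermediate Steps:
s = -3492028 (s = -2471989 - 1020039 = -3492028)
R(V) = (-52 + V)/(2*V) (R(V) = (V + (-11 - 41))/(V + V) = (V - 52)/((2*V)) = (-52 + V)*(1/(2*V)) = (-52 + V)/(2*V))
R(v) + s = (½)*(-52 + 1365)/1365 - 3492028 = (½)*(1/1365)*1313 - 3492028 = 101/210 - 3492028 = -733325779/210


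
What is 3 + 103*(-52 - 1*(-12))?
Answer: -4117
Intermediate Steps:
3 + 103*(-52 - 1*(-12)) = 3 + 103*(-52 + 12) = 3 + 103*(-40) = 3 - 4120 = -4117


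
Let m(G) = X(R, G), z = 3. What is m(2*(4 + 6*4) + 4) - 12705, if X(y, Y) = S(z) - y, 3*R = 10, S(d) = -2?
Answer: -38131/3 ≈ -12710.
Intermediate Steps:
R = 10/3 (R = (⅓)*10 = 10/3 ≈ 3.3333)
X(y, Y) = -2 - y
m(G) = -16/3 (m(G) = -2 - 1*10/3 = -2 - 10/3 = -16/3)
m(2*(4 + 6*4) + 4) - 12705 = -16/3 - 12705 = -38131/3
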